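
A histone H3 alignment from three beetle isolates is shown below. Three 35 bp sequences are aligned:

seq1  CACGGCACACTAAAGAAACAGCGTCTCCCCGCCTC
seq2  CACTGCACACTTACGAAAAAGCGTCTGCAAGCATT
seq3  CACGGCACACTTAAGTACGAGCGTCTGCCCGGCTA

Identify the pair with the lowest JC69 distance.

seq1 and seq3

seq1–seq2: 9/35 differ, p = 0.257, d = 0.315.
seq1–seq3: 7/35 differ, p = 0.200, d = 0.233.
seq2–seq3: 10/35 differ, p = 0.286, d = 0.360.
The smallest distance is between seq1 and seq3.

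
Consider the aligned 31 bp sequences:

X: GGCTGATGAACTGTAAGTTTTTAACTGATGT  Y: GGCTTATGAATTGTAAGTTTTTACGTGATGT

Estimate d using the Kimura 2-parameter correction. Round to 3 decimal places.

Of 31 sites, 1 differences are transitions and 3 are transversions, so P = 1/31 ≈ 0.032258 and Q = 3/31 ≈ 0.096774.
Under the Kimura two-parameter model, d = −½ ln(1 − 2P − Q) − ¼ ln(1 − 2Q).
1 − 2P − Q = 0.83871, giving −½ ln(0.83871) = 0.087945.
1 − 2Q = 0.806452, giving −¼ ln(0.806452) = 0.053778.
d = 0.087945 + 0.053778 = 0.141723.

0.142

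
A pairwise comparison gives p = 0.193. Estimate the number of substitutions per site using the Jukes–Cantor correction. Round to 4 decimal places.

d = −(3/4) ln(1 − 4p/3) = −0.75 ln(1 − 0.257333) = −0.75 ln(0.742667)
  = −0.75 × (-0.297508) = 0.223131 substitutions/site.

0.2231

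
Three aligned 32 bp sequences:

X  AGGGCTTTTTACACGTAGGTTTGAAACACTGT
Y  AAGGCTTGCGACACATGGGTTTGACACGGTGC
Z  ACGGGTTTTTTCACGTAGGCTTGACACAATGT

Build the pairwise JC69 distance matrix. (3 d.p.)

d(X,Y) = 0.404, d(X,Z) = 0.216, d(Y,Z) = 0.520

X–Y: 10/32 sites differ → p = 0.3125, d = −0.75 ln(1 − 0.416667) = 0.404248 ≈ 0.404.
X–Z: 6/32 sites differ → p = 0.1875, d = −0.75 ln(1 − 0.25) = 0.215762 ≈ 0.216.
Y–Z: 12/32 sites differ → p = 0.375, d = −0.75 ln(1 − 0.5) = 0.519860 ≈ 0.520.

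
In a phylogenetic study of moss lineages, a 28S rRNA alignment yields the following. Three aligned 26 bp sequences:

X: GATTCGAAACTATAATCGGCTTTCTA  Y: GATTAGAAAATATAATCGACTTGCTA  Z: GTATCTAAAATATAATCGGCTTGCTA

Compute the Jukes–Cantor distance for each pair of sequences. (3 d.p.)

d(X,Y) = 0.172, d(X,Z) = 0.222, d(Y,Z) = 0.222

X–Y: 4/26 sites differ → p ≈ 0.153846, d = −0.75 ln(1 − 0.205128) = 0.172181 ≈ 0.172.
X–Z: 5/26 sites differ → p ≈ 0.192308, d = −0.75 ln(1 − 0.256411) = 0.222200 ≈ 0.222.
Y–Z: 5/26 sites differ → p ≈ 0.192308, d = −0.75 ln(1 − 0.256411) = 0.222200 ≈ 0.222.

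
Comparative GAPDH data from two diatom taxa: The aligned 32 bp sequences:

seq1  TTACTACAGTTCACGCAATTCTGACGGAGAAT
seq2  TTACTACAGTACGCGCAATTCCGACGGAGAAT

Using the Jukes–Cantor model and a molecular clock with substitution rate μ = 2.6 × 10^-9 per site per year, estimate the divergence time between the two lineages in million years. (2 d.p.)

The sequences differ at 3 of 32 sites (11, 13, 22), so p = 3/32 = 0.09375.
d = −(3/4) ln(1 − 4p/3) = −0.75 ln(1 − 0.125) = −0.75 ln(0.875)
  = −0.75 × (-0.133531) = 0.100148 substitutions/site.
Under a molecular clock d = 2μt, so t = d/(2μ) = 0.100148 / (2 × 2.6 × 10^-9) = 19.26 million years.

19.26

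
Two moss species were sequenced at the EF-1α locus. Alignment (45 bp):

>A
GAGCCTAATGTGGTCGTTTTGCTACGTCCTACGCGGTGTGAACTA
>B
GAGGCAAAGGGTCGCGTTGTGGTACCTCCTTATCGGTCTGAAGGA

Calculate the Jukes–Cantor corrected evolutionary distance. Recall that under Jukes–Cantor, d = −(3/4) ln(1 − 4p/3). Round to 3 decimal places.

The sequences differ at 16 of 45 sites, so p = 16/45 ≈ 0.355556.
d = −(3/4) ln(1 − 4p/3) = −0.75 ln(1 − 0.474075) = −0.75 ln(0.525925)
  = −0.75 × (-0.642597) = 0.481948 substitutions/site.

0.482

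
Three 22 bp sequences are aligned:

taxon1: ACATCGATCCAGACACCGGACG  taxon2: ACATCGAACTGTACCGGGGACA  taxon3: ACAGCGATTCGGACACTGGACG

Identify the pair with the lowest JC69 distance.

taxon1 and taxon3

taxon1–taxon2: 8/22 differ, p = 0.364, d = 0.497.
taxon1–taxon3: 4/22 differ, p = 0.182, d = 0.208.
taxon2–taxon3: 9/22 differ, p = 0.409, d = 0.591.
The smallest distance is between taxon1 and taxon3.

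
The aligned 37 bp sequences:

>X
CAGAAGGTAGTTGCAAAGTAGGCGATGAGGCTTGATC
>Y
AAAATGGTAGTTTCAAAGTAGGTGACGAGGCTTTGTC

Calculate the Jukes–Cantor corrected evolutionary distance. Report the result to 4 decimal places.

0.2551

The sequences differ at 8 of 37 sites (1, 3, 5, 13, 23, 26, 34, 35), so p = 8/37 ≈ 0.216216.
d = −(3/4) ln(1 − 4p/3) = −0.75 ln(1 − 0.288288) = −0.75 ln(0.711712)
  = −0.75 × (-0.340082) = 0.255062 substitutions/site.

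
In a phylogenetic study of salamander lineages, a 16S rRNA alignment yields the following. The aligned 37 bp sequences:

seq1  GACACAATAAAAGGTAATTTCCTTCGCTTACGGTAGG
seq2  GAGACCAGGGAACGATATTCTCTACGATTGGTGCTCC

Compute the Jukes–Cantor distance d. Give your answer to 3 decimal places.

0.866

The sequences differ at 19 of 37 sites, so p = 19/37 ≈ 0.513514.
d = −(3/4) ln(1 − 4p/3) = −0.75 ln(1 − 0.684685) = −0.75 ln(0.315315)
  = −0.75 × (-1.154183) = 0.865637 substitutions/site.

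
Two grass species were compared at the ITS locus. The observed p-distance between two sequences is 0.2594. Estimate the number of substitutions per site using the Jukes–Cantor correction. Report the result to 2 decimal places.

d = −(3/4) ln(1 − 4p/3) = −0.75 ln(1 − 0.345867) = −0.75 ln(0.654133)
  = −0.75 × (-0.424445) = 0.318334 substitutions/site.

0.32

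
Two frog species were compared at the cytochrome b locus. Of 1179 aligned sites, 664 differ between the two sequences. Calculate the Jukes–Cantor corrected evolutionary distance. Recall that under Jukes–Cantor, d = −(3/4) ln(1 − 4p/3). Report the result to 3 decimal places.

1.042

p = 664/1179 ≈ 0.563189.
d = −(3/4) ln(1 − 4p/3) = −0.75 ln(1 − 0.750919) = −0.75 ln(0.249081)
  = −0.75 × (-1.389977) = 1.042483 substitutions/site.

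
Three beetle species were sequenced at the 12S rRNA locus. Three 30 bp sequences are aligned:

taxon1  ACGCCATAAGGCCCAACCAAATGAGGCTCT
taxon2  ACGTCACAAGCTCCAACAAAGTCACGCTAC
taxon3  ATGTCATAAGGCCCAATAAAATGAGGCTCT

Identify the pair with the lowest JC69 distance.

taxon1–taxon2: 10/30 differ, p = 0.333, d = 0.441.
taxon1–taxon3: 4/30 differ, p = 0.133, d = 0.147.
taxon2–taxon3: 10/30 differ, p = 0.333, d = 0.441.
The smallest distance is between taxon1 and taxon3.

taxon1 and taxon3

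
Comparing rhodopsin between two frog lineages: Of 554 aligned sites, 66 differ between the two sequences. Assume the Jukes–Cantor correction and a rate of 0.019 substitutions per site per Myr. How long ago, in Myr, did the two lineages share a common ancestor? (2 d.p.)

3.41

p = 66/554 ≈ 0.119134.
d = −(3/4) ln(1 − 4p/3) = −0.75 ln(1 − 0.158845) = −0.75 ln(0.841155)
  = −0.75 × (-0.172979) = 0.129734 substitutions/site.
Under a molecular clock d = 2μt, so t = d/(2μ) = 0.129734 / (2 × 0.019) = 3.41 Myr.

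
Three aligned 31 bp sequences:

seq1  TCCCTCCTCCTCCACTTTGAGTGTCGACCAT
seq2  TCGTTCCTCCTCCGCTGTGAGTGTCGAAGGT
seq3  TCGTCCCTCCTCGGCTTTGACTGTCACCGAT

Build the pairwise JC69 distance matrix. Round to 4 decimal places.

seq1–seq2: 7/31 sites differ → p ≈ 0.225806, d = −0.75 ln(1 − 0.301075) = 0.268659 ≈ 0.2687.
seq1–seq3: 9/31 sites differ → p ≈ 0.290323, d = −0.75 ln(1 − 0.387097) = 0.367161 ≈ 0.3672.
seq2–seq3: 8/31 sites differ → p ≈ 0.258065, d = −0.75 ln(1 − 0.344087) = 0.316295 ≈ 0.3163.

d(seq1,seq2) = 0.2687, d(seq1,seq3) = 0.3672, d(seq2,seq3) = 0.3163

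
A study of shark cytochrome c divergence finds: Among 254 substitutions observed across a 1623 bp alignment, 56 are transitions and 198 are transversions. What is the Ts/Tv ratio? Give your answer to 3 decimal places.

R = 56/198 = 0.282828… ≈ 0.283 (to 3 d.p.).

0.283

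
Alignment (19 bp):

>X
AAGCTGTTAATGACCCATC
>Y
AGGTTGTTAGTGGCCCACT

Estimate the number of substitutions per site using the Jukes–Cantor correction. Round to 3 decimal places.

The sequences differ at 6 of 19 sites (2, 4, 10, 13, 18, 19), so p = 6/19 ≈ 0.315789.
d = −(3/4) ln(1 − 4p/3) = −0.75 ln(1 − 0.421052) = −0.75 ln(0.578948)
  = −0.75 × (-0.546543) = 0.409907 substitutions/site.

0.410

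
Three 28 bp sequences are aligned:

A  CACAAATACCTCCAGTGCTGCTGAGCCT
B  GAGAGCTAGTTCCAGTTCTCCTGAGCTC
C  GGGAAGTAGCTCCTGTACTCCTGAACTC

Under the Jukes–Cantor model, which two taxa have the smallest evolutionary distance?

B and C

A–B: 10/28 differ, p = 0.357, d = 0.485.
A–C: 11/28 differ, p = 0.393, d = 0.556.
B–C: 7/28 differ, p = 0.250, d = 0.304.
The smallest distance is between B and C.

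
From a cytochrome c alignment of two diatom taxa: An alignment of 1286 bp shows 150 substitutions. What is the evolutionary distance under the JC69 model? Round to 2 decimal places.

p = 150/1286 ≈ 0.116641.
d = −(3/4) ln(1 − 4p/3) = −0.75 ln(1 − 0.155521) = −0.75 ln(0.844479)
  = −0.75 × (-0.169035) = 0.126776 substitutions/site.

0.13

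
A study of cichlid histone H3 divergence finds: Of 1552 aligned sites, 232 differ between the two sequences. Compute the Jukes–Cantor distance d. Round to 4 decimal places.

0.1667

p = 232/1552 ≈ 0.149485.
d = −(3/4) ln(1 − 4p/3) = −0.75 ln(1 − 0.199313) = −0.75 ln(0.800687)
  = −0.75 × (-0.222285) = 0.166714 substitutions/site.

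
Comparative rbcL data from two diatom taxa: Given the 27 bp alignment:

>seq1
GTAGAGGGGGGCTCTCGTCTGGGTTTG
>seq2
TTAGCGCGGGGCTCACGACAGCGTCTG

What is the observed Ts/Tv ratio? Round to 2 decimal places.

Transitions are A↔G and C↔T; transversions are all other mismatches.
Transitions: 1. Transversions: 7.
R = 1/7 = 0.142857… ≈ 0.14 (to 2 d.p.).

0.14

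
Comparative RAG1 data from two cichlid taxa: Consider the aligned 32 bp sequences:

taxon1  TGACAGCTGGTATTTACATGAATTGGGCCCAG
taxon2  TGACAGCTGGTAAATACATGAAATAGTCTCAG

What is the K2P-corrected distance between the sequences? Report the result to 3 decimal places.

0.216

Of 32 sites, 2 differences are transitions and 4 are transversions, so P = 2/32 = 0.0625 and Q = 4/32 = 0.125.
Under the Kimura two-parameter model, d = −½ ln(1 − 2P − Q) − ¼ ln(1 − 2Q).
1 − 2P − Q = 0.75, giving −½ ln(0.75) = 0.143841.
1 − 2Q = 0.75, giving −¼ ln(0.75) = 0.071921.
d = 0.143841 + 0.071921 = 0.215762.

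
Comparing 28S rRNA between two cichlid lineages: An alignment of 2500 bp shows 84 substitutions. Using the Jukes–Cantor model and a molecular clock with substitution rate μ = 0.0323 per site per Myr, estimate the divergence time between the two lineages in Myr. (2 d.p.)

p = 84/2500 = 0.0336.
d = −(3/4) ln(1 − 4p/3) = −0.75 ln(1 − 0.0448) = −0.75 ln(0.9552)
  = −0.75 × (-0.045835) = 0.034376 substitutions/site.
Under a molecular clock d = 2μt, so t = d/(2μ) = 0.034376 / (2 × 0.0323) = 0.53 Myr.

0.53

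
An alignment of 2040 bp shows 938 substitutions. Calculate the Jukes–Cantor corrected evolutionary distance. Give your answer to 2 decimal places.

0.71

p = 938/2040 ≈ 0.459804.
d = −(3/4) ln(1 − 4p/3) = −0.75 ln(1 − 0.613072) = −0.75 ln(0.386928)
  = −0.75 × (-0.949517) = 0.712138 substitutions/site.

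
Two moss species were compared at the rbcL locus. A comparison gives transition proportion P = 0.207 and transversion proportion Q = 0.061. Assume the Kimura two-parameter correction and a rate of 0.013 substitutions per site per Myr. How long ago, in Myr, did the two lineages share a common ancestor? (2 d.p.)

13.64

Under the Kimura two-parameter model, d = −½ ln(1 − 2P − Q) − ¼ ln(1 − 2Q).
1 − 2P − Q = 0.525, giving −½ ln(0.525) = 0.322179.
1 − 2Q = 0.878, giving −¼ ln(0.878) = 0.032527.
d = 0.322179 + 0.032527 = 0.354706.
Under a molecular clock d = 2μt, so t = d/(2μ) = 0.354706 / (2 × 0.013) = 13.64 Myr.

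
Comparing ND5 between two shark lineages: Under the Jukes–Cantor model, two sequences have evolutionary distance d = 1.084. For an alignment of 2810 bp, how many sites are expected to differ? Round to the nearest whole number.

Invert JC69: p = (3/4)(1 − e^(−4d/3)) = 0.75 × (1 − e^(-1.445333)) = 0.75 × (1 − 0.235668) = 0.573249.
Expected differing sites = pL ≈ 0.573249 × 2810 = 1610.82969 ≈ 1611.

1611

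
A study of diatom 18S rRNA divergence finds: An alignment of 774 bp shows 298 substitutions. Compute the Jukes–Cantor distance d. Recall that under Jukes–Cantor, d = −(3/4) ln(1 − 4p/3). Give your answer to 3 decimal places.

0.540

p = 298/774 ≈ 0.385013.
d = −(3/4) ln(1 − 4p/3) = −0.75 ln(1 − 0.513351) = −0.75 ln(0.486649)
  = −0.75 × (-0.720212) = 0.540159 substitutions/site.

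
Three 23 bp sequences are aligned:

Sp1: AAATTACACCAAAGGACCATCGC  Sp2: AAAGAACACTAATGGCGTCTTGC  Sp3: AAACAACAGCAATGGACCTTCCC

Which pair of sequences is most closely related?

Sp1–Sp2: 9/23 differ, p = 0.391, d = 0.553.
Sp1–Sp3: 6/23 differ, p = 0.261, d = 0.321.
Sp2–Sp3: 9/23 differ, p = 0.391, d = 0.553.
The smallest distance is between Sp1 and Sp3.

Sp1 and Sp3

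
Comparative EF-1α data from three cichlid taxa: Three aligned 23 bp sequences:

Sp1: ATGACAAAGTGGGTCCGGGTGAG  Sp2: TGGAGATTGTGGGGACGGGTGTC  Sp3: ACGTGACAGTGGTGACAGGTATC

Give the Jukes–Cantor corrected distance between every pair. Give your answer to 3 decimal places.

Sp1–Sp2: 9/23 sites differ → p ≈ 0.391304, d = −0.75 ln(1 − 0.521739) = 0.553199 ≈ 0.553.
Sp1–Sp3: 11/23 sites differ → p ≈ 0.478261, d = −0.75 ln(1 − 0.637681) = 0.761423 ≈ 0.761.
Sp2–Sp3: 8/23 sites differ → p ≈ 0.347826, d = −0.75 ln(1 − 0.463768) = 0.467391 ≈ 0.467.

d(Sp1,Sp2) = 0.553, d(Sp1,Sp3) = 0.761, d(Sp2,Sp3) = 0.467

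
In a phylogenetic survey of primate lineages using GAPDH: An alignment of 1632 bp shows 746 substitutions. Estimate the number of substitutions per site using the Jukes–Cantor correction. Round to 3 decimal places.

0.705

p = 746/1632 ≈ 0.457108.
d = −(3/4) ln(1 − 4p/3) = −0.75 ln(1 − 0.609477) = −0.75 ln(0.390523)
  = −0.75 × (-0.940268) = 0.705201 substitutions/site.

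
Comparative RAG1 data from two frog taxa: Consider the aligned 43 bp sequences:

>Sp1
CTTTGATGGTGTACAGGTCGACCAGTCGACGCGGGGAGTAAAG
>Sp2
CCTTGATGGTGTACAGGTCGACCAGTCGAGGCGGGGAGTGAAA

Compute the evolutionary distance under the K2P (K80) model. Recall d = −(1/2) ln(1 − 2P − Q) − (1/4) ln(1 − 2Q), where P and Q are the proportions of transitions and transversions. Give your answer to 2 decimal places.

Of 43 sites, 3 differences are transitions and 1 are transversions, so P = 3/43 ≈ 0.069767 and Q = 1/43 ≈ 0.023256.
Under the Kimura two-parameter model, d = −½ ln(1 − 2P − Q) − ¼ ln(1 − 2Q).
1 − 2P − Q = 0.83721, giving −½ ln(0.83721) = 0.088840.
1 − 2Q = 0.953488, giving −¼ ln(0.953488) = 0.011907.
d = 0.088840 + 0.011907 = 0.100747.

0.10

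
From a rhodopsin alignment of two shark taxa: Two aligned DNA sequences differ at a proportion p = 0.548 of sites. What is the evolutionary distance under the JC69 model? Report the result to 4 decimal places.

d = −(3/4) ln(1 − 4p/3) = −0.75 ln(1 − 0.730667) = −0.75 ln(0.269333)
  = −0.75 × (-1.311807) = 0.983855 substitutions/site.

0.9839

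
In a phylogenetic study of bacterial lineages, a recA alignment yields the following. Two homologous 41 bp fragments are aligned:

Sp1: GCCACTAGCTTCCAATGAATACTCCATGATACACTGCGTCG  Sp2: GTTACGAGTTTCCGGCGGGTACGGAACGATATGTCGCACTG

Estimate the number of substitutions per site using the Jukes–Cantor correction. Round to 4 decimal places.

The sequences differ at 20 of 41 sites, so p = 20/41 ≈ 0.487805.
d = −(3/4) ln(1 − 4p/3) = −0.75 ln(1 − 0.650407) = −0.75 ln(0.349593)
  = −0.75 × (-1.050986) = 0.788240 substitutions/site.

0.7882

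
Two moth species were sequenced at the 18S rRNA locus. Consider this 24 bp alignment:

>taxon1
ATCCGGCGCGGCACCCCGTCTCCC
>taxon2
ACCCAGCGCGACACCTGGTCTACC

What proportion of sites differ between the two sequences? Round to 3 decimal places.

0.250

The sequences differ at 6 of 24 positions (sites 2, 5, 11, 16, 17, 22).
p = 6/24 = 0.250.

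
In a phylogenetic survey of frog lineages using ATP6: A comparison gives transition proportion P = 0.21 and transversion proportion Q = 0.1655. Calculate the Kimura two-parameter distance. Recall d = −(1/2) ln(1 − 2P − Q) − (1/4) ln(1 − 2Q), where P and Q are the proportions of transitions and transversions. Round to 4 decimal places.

Under the Kimura two-parameter model, d = −½ ln(1 − 2P − Q) − ¼ ln(1 − 2Q).
1 − 2P − Q = 0.4145, giving −½ ln(0.4145) = 0.440341.
1 − 2Q = 0.669, giving −¼ ln(0.669) = 0.100493.
d = 0.440341 + 0.100493 = 0.540834.

0.5408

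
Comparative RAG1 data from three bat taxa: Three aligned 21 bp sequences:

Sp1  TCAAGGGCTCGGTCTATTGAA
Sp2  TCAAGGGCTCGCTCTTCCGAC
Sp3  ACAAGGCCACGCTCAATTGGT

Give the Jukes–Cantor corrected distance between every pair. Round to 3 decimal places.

Sp1–Sp2: 5/21 sites differ → p ≈ 0.238095, d = −0.75 ln(1 − 0.31746) = 0.286451 ≈ 0.286.
Sp1–Sp3: 7/21 sites differ → p ≈ 0.333333, d = −0.75 ln(1 − 0.444444) = 0.440839 ≈ 0.441.
Sp2–Sp3: 9/21 sites differ → p ≈ 0.428571, d = −0.75 ln(1 − 0.571428) = 0.635472 ≈ 0.635.

d(Sp1,Sp2) = 0.286, d(Sp1,Sp3) = 0.441, d(Sp2,Sp3) = 0.635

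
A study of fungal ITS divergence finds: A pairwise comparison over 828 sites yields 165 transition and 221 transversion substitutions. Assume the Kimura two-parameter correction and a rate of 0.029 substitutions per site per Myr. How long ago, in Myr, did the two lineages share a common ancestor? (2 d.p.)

P = 165/828 ≈ 0.199275 and Q = 221/828 ≈ 0.266908.
Under the Kimura two-parameter model, d = −½ ln(1 − 2P − Q) − ¼ ln(1 − 2Q).
1 − 2P − Q = 0.334542, giving −½ ln(0.334542) = 0.547496.
1 − 2Q = 0.466184, giving −¼ ln(0.466184) = 0.190794.
d = 0.547496 + 0.190794 = 0.738290.
Under a molecular clock d = 2μt, so t = d/(2μ) = 0.738290 / (2 × 0.029) = 12.73 Myr.

12.73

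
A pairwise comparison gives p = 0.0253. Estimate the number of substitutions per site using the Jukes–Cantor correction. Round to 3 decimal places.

0.026

d = −(3/4) ln(1 − 4p/3) = −0.75 ln(1 − 0.033733) = −0.75 ln(0.966267)
  = −0.75 × (-0.034315) = 0.025736 substitutions/site.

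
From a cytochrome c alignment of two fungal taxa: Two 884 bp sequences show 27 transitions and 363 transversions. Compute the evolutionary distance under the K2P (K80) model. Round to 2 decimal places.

P = 27/884 ≈ 0.030543 and Q = 363/884 ≈ 0.410633.
Under the Kimura two-parameter model, d = −½ ln(1 − 2P − Q) − ¼ ln(1 − 2Q).
1 − 2P − Q = 0.528281, giving −½ ln(0.528281) = 0.319063.
1 − 2Q = 0.178734, giving −¼ ln(0.178734) = 0.430464.
d = 0.319063 + 0.430464 = 0.749527.

0.75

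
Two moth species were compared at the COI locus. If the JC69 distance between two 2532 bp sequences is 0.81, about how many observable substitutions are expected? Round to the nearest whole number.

Invert JC69: p = (3/4)(1 − e^(−4d/3)) = 0.75 × (1 − e^(-1.08)) = 0.75 × (1 − 0.339596) = 0.495303.
Expected differing sites = pL ≈ 0.495303 × 2532 = 1254.107196 ≈ 1254.

1254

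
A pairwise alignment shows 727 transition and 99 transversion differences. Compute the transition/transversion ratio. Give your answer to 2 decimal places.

7.34

R = 727/99 = 7.343434… ≈ 7.34 (to 2 d.p.).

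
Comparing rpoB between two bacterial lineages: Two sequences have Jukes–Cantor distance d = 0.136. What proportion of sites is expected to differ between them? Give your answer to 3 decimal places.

0.124

p = (3/4)(1 − e^(−4d/3)) = 0.75 × (1 − e^(-0.181333)) = 0.75 × (1 − 0.834158) = 0.124382.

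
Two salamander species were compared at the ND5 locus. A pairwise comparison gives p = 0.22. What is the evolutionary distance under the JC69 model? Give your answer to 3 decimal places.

d = −(3/4) ln(1 − 4p/3) = −0.75 ln(1 − 0.293333) = −0.75 ln(0.706667)
  = −0.75 × (-0.347196) = 0.260397 substitutions/site.

0.260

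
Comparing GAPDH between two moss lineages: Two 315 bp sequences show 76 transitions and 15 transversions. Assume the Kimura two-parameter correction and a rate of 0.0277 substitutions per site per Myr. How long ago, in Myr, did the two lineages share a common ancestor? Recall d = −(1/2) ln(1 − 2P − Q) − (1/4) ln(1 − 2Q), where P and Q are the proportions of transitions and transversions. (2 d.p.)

7.27

P = 76/315 ≈ 0.24127 and Q = 15/315 ≈ 0.047619.
Under the Kimura two-parameter model, d = −½ ln(1 − 2P − Q) − ¼ ln(1 − 2Q).
1 − 2P − Q = 0.469841, giving −½ ln(0.469841) = 0.377680.
1 − 2Q = 0.904762, giving −¼ ln(0.904762) = 0.025021.
d = 0.377680 + 0.025021 = 0.402701.
Under a molecular clock d = 2μt, so t = d/(2μ) = 0.402701 / (2 × 0.0277) = 7.27 Myr.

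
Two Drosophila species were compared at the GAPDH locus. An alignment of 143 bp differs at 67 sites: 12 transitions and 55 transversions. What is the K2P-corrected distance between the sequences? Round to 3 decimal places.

P = 12/143 ≈ 0.083916 and Q = 55/143 ≈ 0.384615.
Under the Kimura two-parameter model, d = −½ ln(1 − 2P − Q) − ¼ ln(1 − 2Q).
1 − 2P − Q = 0.447553, giving −½ ln(0.447553) = 0.401980.
1 − 2Q = 0.23077, giving −¼ ln(0.23077) = 0.366583.
d = 0.401980 + 0.366583 = 0.768563.

0.769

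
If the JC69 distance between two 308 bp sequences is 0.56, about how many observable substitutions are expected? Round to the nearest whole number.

Invert JC69: p = (3/4)(1 − e^(−4d/3)) = 0.75 × (1 − e^(-0.746667)) = 0.75 × (1 − 0.473944) = 0.394542.
Expected differing sites = pL ≈ 0.394542 × 308 = 121.518936 ≈ 122.

122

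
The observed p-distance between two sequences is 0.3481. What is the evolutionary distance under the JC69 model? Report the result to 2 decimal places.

0.47

d = −(3/4) ln(1 − 4p/3) = −0.75 ln(1 − 0.464133) = −0.75 ln(0.535867)
  = −0.75 × (-0.623869) = 0.467902 substitutions/site.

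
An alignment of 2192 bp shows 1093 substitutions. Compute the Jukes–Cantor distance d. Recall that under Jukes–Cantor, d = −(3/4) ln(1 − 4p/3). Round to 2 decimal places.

0.82

p = 1093/2192 ≈ 0.498631.
d = −(3/4) ln(1 − 4p/3) = −0.75 ln(1 − 0.664841) = −0.75 ln(0.335159)
  = −0.75 × (-1.093150) = 0.819863 substitutions/site.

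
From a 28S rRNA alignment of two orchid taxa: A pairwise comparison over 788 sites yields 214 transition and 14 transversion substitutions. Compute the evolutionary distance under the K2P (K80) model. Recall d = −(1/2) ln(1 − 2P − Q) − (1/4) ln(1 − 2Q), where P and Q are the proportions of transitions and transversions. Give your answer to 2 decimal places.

P = 214/788 ≈ 0.271574 and Q = 14/788 ≈ 0.017766.
Under the Kimura two-parameter model, d = −½ ln(1 − 2P − Q) − ¼ ln(1 − 2Q).
1 − 2P − Q = 0.439086, giving −½ ln(0.439086) = 0.411530.
1 − 2Q = 0.964468, giving −¼ ln(0.964468) = 0.009045.
d = 0.411530 + 0.009045 = 0.420575.

0.42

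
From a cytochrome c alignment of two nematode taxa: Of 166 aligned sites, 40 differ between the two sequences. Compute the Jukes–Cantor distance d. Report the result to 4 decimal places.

0.2907

p = 40/166 ≈ 0.240964.
d = −(3/4) ln(1 − 4p/3) = −0.75 ln(1 − 0.321285) = −0.75 ln(0.678715)
  = −0.75 × (-0.387554) = 0.290666 substitutions/site.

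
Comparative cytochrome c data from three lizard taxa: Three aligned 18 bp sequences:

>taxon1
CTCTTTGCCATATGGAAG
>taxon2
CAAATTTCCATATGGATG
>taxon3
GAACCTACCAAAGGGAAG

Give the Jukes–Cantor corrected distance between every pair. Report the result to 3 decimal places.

d(taxon1,taxon2) = 0.347, d(taxon1,taxon3) = 0.673, d(taxon2,taxon3) = 0.548

taxon1–taxon2: 5/18 sites differ → p ≈ 0.277778, d = −0.75 ln(1 − 0.370371) = 0.346968 ≈ 0.347.
taxon1–taxon3: 8/18 sites differ → p ≈ 0.444444, d = −0.75 ln(1 − 0.592592) = 0.673455 ≈ 0.673.
taxon2–taxon3: 7/18 sites differ → p ≈ 0.388889, d = −0.75 ln(1 − 0.518519) = 0.548166 ≈ 0.548.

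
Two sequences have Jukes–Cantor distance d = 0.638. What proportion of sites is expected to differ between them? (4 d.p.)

0.4297

p = (3/4)(1 − e^(−4d/3)) = 0.75 × (1 − e^(-0.850667)) = 0.75 × (1 − 0.427130) = 0.429653.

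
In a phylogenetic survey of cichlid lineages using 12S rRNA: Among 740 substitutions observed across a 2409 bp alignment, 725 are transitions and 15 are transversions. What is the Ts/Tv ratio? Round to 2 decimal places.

R = 725/15 = 48.333333… ≈ 48.33 (to 2 d.p.).

48.33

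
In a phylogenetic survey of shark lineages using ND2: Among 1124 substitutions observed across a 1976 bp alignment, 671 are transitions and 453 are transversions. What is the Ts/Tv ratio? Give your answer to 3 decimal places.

1.481

R = 671/453 = 1.481236… ≈ 1.481 (to 3 d.p.).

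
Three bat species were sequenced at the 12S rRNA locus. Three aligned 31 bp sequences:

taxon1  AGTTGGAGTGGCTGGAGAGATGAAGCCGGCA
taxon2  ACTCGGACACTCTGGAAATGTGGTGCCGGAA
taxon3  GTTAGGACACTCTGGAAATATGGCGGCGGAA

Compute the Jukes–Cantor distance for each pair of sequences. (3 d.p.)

taxon1–taxon2: 12/31 sites differ → p ≈ 0.387097, d = −0.75 ln(1 − 0.516129) = 0.544453 ≈ 0.544.
taxon1–taxon3: 13/31 sites differ → p ≈ 0.419355, d = −0.75 ln(1 − 0.55914) = 0.614271 ≈ 0.614.
taxon2–taxon3: 6/31 sites differ → p ≈ 0.193548, d = −0.75 ln(1 − 0.258064) = 0.223869 ≈ 0.224.

d(taxon1,taxon2) = 0.544, d(taxon1,taxon3) = 0.614, d(taxon2,taxon3) = 0.224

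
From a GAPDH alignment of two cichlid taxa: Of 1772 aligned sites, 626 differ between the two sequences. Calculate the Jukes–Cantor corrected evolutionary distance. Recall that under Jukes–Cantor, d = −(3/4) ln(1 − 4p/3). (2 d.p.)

p = 626/1772 ≈ 0.353273.
d = −(3/4) ln(1 − 4p/3) = −0.75 ln(1 − 0.471031) = −0.75 ln(0.528969)
  = −0.75 × (-0.636825) = 0.477619 substitutions/site.

0.48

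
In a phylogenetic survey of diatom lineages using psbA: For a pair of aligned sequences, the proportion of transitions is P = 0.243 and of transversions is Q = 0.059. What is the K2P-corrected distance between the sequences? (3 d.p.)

0.425

Under the Kimura two-parameter model, d = −½ ln(1 − 2P − Q) − ¼ ln(1 − 2Q).
1 − 2P − Q = 0.455, giving −½ ln(0.455) = 0.393729.
1 − 2Q = 0.882, giving −¼ ln(0.882) = 0.031391.
d = 0.393729 + 0.031391 = 0.425120.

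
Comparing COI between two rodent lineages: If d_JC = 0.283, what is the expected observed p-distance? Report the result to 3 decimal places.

p = (3/4)(1 − e^(−4d/3)) = 0.75 × (1 − e^(-0.377333)) = 0.75 × (1 − 0.685688) = 0.235734.

0.236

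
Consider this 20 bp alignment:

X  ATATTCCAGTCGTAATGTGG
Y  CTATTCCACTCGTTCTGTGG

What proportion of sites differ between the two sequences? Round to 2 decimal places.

The sequences differ at 4 of 20 positions (sites 1, 9, 14, 15).
p = 4/20 = 0.20.

0.20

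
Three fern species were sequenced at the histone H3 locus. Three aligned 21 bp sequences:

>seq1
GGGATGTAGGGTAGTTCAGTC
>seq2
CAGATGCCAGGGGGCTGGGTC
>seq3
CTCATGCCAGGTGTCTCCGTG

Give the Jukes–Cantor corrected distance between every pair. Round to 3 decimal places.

d(seq1,seq2) = 0.756, d(seq1,seq3) = 0.899, d(seq2,seq3) = 0.441

seq1–seq2: 10/21 sites differ → p ≈ 0.47619, d = −0.75 ln(1 − 0.63492) = 0.755729 ≈ 0.756.
seq1–seq3: 11/21 sites differ → p ≈ 0.52381, d = −0.75 ln(1 − 0.698413) = 0.899023 ≈ 0.899.
seq2–seq3: 7/21 sites differ → p ≈ 0.333333, d = −0.75 ln(1 − 0.444444) = 0.440839 ≈ 0.441.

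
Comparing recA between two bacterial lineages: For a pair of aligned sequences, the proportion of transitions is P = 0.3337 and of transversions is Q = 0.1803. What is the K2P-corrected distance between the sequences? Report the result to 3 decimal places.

1.053

Under the Kimura two-parameter model, d = −½ ln(1 − 2P − Q) − ¼ ln(1 − 2Q).
1 − 2P − Q = 0.1523, giving −½ ln(0.1523) = 0.940952.
1 − 2Q = 0.6394, giving −¼ ln(0.6394) = 0.111806.
d = 0.940952 + 0.111806 = 1.052758.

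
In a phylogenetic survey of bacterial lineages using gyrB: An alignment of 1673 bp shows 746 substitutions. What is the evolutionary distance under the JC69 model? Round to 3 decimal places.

p = 746/1673 ≈ 0.445906.
d = −(3/4) ln(1 − 4p/3) = −0.75 ln(1 − 0.594541) = −0.75 ln(0.405459)
  = −0.75 × (-0.902736) = 0.677052 substitutions/site.

0.677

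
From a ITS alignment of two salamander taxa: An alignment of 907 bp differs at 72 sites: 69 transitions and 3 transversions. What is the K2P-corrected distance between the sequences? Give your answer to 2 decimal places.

P = 69/907 ≈ 0.076075 and Q = 3/907 ≈ 0.003308.
Under the Kimura two-parameter model, d = −½ ln(1 − 2P − Q) − ¼ ln(1 − 2Q).
1 − 2P − Q = 0.844542, giving −½ ln(0.844542) = 0.084480.
1 − 2Q = 0.993384, giving −¼ ln(0.993384) = 0.001659.
d = 0.084480 + 0.001659 = 0.086139.

0.09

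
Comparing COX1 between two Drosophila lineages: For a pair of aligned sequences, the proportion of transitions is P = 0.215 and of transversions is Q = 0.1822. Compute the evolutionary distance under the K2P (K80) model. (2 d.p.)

0.59

Under the Kimura two-parameter model, d = −½ ln(1 − 2P − Q) − ¼ ln(1 − 2Q).
1 − 2P − Q = 0.3878, giving −½ ln(0.3878) = 0.473633.
1 − 2Q = 0.6356, giving −¼ ln(0.6356) = 0.113296.
d = 0.473633 + 0.113296 = 0.586929.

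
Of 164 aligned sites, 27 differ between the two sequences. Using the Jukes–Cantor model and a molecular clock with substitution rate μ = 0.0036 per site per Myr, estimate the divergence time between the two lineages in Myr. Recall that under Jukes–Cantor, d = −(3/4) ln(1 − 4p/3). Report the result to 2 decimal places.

25.82

p = 27/164 ≈ 0.164634.
d = −(3/4) ln(1 − 4p/3) = −0.75 ln(1 − 0.219512) = −0.75 ln(0.780488)
  = −0.75 × (-0.247836) = 0.185877 substitutions/site.
Under a molecular clock d = 2μt, so t = d/(2μ) = 0.185877 / (2 × 0.0036) = 25.82 Myr.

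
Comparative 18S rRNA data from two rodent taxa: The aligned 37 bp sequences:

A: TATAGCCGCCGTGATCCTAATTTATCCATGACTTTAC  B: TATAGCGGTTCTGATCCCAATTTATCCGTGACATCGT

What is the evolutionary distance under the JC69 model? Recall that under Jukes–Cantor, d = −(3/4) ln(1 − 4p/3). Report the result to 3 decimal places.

The sequences differ at 10 of 37 sites (7, 9, 10, 11, 18, 28, 33, 35, 36, 37), so p = 10/37 ≈ 0.27027.
d = −(3/4) ln(1 − 4p/3) = −0.75 ln(1 − 0.36036) = −0.75 ln(0.63964)
  = −0.75 × (-0.446850) = 0.335138 substitutions/site.

0.335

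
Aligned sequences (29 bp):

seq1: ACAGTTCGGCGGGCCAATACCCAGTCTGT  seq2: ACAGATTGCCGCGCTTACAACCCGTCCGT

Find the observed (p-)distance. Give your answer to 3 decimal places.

0.345

The sequences differ at 10 of 29 positions (sites 5, 7, 9, 12, 15, 16, 18, 20, 23, 27).
p = 10/29 = 0.344827… ≈ 0.345 (to 3 d.p.).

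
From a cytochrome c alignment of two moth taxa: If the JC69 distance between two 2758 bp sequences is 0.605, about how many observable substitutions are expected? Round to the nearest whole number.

1145

Invert JC69: p = (3/4)(1 − e^(−4d/3)) = 0.75 × (1 − e^(-0.806667)) = 0.75 × (1 − 0.446343) = 0.415243.
Expected differing sites = pL ≈ 0.415243 × 2758 = 1145.240194 ≈ 1145.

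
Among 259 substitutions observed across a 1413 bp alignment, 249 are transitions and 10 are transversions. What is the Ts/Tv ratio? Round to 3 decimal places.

24.900

R = 249/10 = 24.900.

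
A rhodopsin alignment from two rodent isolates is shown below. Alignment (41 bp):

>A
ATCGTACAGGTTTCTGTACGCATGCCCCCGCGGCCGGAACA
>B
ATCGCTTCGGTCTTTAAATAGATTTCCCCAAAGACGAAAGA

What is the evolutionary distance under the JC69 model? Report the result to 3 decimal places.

The sequences differ at 19 of 41 sites, so p = 19/41 ≈ 0.463415.
d = −(3/4) ln(1 − 4p/3) = −0.75 ln(1 − 0.617887) = −0.75 ln(0.382113)
  = −0.75 × (-0.962039) = 0.721529 substitutions/site.

0.722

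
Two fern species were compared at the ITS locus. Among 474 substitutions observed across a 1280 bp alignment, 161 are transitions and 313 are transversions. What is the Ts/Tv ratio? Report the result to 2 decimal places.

0.51

R = 161/313 = 0.514376… ≈ 0.51 (to 2 d.p.).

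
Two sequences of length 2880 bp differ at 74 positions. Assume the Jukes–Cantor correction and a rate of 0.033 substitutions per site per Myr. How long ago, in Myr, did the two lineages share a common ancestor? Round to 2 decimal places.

p = 74/2880 ≈ 0.025694.
d = −(3/4) ln(1 − 4p/3) = −0.75 ln(1 − 0.034259) = −0.75 ln(0.965741)
  = −0.75 × (-0.034860) = 0.026145 substitutions/site.
Under a molecular clock d = 2μt, so t = d/(2μ) = 0.026145 / (2 × 0.033) = 0.40 Myr.

0.40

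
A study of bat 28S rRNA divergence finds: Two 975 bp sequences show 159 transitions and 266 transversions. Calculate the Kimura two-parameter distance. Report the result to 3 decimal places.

P = 159/975 ≈ 0.163077 and Q = 266/975 ≈ 0.272821.
Under the Kimura two-parameter model, d = −½ ln(1 − 2P − Q) − ¼ ln(1 − 2Q).
1 − 2P − Q = 0.401025, giving −½ ln(0.401025) = 0.456866.
1 − 2Q = 0.454358, giving −¼ ln(0.454358) = 0.197217.
d = 0.456866 + 0.197217 = 0.654083.

0.654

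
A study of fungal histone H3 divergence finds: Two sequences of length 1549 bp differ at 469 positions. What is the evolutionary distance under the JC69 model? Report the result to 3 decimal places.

p = 469/1549 ≈ 0.302776.
d = −(3/4) ln(1 − 4p/3) = −0.75 ln(1 − 0.403701) = −0.75 ln(0.596299)
  = −0.75 × (-0.517013) = 0.387760 substitutions/site.

0.388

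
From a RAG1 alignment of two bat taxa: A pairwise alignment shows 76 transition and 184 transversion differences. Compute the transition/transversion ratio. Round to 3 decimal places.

R = 76/184 = 0.413043… ≈ 0.413 (to 3 d.p.).

0.413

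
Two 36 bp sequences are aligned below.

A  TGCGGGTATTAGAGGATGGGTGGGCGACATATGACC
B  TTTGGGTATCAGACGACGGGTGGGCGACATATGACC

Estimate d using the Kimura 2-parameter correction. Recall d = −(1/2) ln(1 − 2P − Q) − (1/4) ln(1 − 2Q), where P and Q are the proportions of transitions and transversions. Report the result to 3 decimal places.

Of 36 sites, 3 differences are transitions and 2 are transversions, so P = 3/36 ≈ 0.083333 and Q = 2/36 ≈ 0.055556.
Under the Kimura two-parameter model, d = −½ ln(1 − 2P − Q) − ¼ ln(1 − 2Q).
1 − 2P − Q = 0.777778, giving −½ ln(0.777778) = 0.125657.
1 − 2Q = 0.888888, giving −¼ ln(0.888888) = 0.029446.
d = 0.125657 + 0.029446 = 0.155103.

0.155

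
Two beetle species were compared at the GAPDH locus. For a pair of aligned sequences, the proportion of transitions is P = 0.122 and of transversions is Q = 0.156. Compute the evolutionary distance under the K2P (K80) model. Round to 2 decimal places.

0.35

Under the Kimura two-parameter model, d = −½ ln(1 − 2P − Q) − ¼ ln(1 − 2Q).
1 − 2P − Q = 0.6, giving −½ ln(0.6) = 0.255413.
1 − 2Q = 0.688, giving −¼ ln(0.688) = 0.093492.
d = 0.255413 + 0.093492 = 0.348905.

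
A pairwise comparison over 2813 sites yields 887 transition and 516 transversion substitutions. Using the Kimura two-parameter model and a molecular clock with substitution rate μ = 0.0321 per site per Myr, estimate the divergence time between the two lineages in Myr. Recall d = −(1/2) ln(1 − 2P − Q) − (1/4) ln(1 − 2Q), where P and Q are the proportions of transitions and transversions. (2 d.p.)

P = 887/2813 ≈ 0.315322 and Q = 516/2813 ≈ 0.183434.
Under the Kimura two-parameter model, d = −½ ln(1 − 2P − Q) − ¼ ln(1 − 2Q).
1 − 2P − Q = 0.185922, giving −½ ln(0.185922) = 0.841214.
1 − 2Q = 0.633132, giving −¼ ln(0.633132) = 0.114269.
d = 0.841214 + 0.114269 = 0.955483.
Under a molecular clock d = 2μt, so t = d/(2μ) = 0.955483 / (2 × 0.0321) = 14.88 Myr.

14.88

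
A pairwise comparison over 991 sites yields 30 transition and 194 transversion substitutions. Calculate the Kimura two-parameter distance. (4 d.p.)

P = 30/991 ≈ 0.030272 and Q = 194/991 ≈ 0.195762.
Under the Kimura two-parameter model, d = −½ ln(1 − 2P − Q) − ¼ ln(1 − 2Q).
1 − 2P − Q = 0.743694, giving −½ ln(0.743694) = 0.148063.
1 − 2Q = 0.608476, giving −¼ ln(0.608476) = 0.124199.
d = 0.148063 + 0.124199 = 0.272262.

0.2723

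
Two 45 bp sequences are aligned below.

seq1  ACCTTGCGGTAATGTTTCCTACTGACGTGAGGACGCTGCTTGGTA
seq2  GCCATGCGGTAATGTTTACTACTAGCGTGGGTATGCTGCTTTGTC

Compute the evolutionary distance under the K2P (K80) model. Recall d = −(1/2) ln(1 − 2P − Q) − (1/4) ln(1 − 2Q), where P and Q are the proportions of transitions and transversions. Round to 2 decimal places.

Of 45 sites, 5 differences are transitions and 5 are transversions, so P = 5/45 ≈ 0.111111 and Q = 5/45 ≈ 0.111111.
Under the Kimura two-parameter model, d = −½ ln(1 − 2P − Q) − ¼ ln(1 − 2Q).
1 − 2P − Q = 0.666667, giving −½ ln(0.666667) = 0.202732.
1 − 2Q = 0.777778, giving −¼ ln(0.777778) = 0.062829.
d = 0.202732 + 0.062829 = 0.265561.

0.27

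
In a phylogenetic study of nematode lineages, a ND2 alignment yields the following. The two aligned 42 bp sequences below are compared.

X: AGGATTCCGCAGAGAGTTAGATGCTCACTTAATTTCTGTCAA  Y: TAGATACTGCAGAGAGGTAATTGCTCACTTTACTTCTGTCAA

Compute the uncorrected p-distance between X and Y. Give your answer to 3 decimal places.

0.214

The sequences differ at 9 of 42 positions (sites 1, 2, 6, 8, 17, 20, 21, 31, 33).
p = 9/42 = 0.214285… ≈ 0.214 (to 3 d.p.).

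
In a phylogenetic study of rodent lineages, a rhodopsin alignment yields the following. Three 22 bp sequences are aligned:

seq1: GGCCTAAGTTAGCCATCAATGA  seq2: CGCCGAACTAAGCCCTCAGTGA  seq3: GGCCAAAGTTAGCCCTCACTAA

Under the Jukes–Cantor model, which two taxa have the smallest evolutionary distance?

seq1 and seq3

seq1–seq2: 6/22 differ, p = 0.273, d = 0.339.
seq1–seq3: 4/22 differ, p = 0.182, d = 0.208.
seq2–seq3: 6/22 differ, p = 0.273, d = 0.339.
The smallest distance is between seq1 and seq3.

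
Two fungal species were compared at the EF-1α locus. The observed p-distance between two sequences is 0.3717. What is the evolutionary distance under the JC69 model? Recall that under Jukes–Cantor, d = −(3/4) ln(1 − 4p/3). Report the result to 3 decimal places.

0.513

d = −(3/4) ln(1 − 4p/3) = −0.75 ln(1 − 0.4956) = −0.75 ln(0.5044)
  = −0.75 × (-0.684386) = 0.513290 substitutions/site.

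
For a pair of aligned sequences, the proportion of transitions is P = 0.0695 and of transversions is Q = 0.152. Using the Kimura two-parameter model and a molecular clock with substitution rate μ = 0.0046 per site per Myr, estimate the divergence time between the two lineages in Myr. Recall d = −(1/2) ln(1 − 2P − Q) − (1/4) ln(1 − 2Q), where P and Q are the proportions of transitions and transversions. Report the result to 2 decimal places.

28.54

Under the Kimura two-parameter model, d = −½ ln(1 − 2P − Q) − ¼ ln(1 − 2Q).
1 − 2P − Q = 0.709, giving −½ ln(0.709) = 0.171950.
1 − 2Q = 0.696, giving −¼ ln(0.696) = 0.090601.
d = 0.171950 + 0.090601 = 0.262551.
Under a molecular clock d = 2μt, so t = d/(2μ) = 0.262551 / (2 × 0.0046) = 28.54 Myr.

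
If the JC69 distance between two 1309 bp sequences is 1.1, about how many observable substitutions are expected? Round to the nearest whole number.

755

Invert JC69: p = (3/4)(1 − e^(−4d/3)) = 0.75 × (1 − e^(-1.466667)) = 0.75 × (1 − 0.230693) = 0.576980.
Expected differing sites = pL ≈ 0.576980 × 1309 = 755.26682 ≈ 755.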